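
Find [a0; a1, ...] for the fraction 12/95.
[0; 7, 1, 11]

Euclidean algorithm steps:
12 = 0 × 95 + 12
95 = 7 × 12 + 11
12 = 1 × 11 + 1
11 = 11 × 1 + 0
Continued fraction: [0; 7, 1, 11]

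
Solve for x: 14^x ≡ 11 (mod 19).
12

Baby-step giant-step with step n = ⌈√19⌉ = 5.
Baby steps 14^j mod 19 (j:value) for j=0..4: 0:1, 1:14, 2:6, 3:8, 4:17.
Giant-step multiplier: 14^(-5) ≡ 14^(18-5) = 14^13 ≡ 2 (mod 19).
Giant steps γ_i = 11·2^i mod 19: γ_0=11, γ_1=3, γ_2=6 (in table at j=2).
x = i·n + j = 2·5 + 2 = 12.
Check: 14^12 ≡ 11 (mod 19).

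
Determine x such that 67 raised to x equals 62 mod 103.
47

Baby-step giant-step with step n = ⌈√103⌉ = 11.
Baby steps 67^j mod 103 (j:value) for j=0..10: 0:1, 1:67, 2:60, 3:3, 4:98, 5:77, 6:9, 7:88, 8:25, 9:27, 10:58.
Giant-step multiplier: 67^(-11) ≡ 67^(102-11) = 67^91 ≡ 11 (mod 103).
Giant steps γ_i = 62·11^i mod 103: γ_0=62, γ_1=64, γ_2=86, γ_3=19, γ_4=3 (in table at j=3).
x = i·n + j = 4·11 + 3 = 47.
Check: 67^47 ≡ 62 (mod 103).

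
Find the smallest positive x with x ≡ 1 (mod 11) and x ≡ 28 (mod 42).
364

Using Chinese Remainder Theorem:
M = 11 × 42 = 462
M1 = 42, M2 = 11
y1 = 42^(-1) mod 11 = 5
y2 = 11^(-1) mod 42 = 23
x = (1×42×5 + 28×11×23) mod 462 = 364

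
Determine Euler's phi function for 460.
176

460 = 2^2 × 5 × 23
φ(n) = n × ∏(1 - 1/p) for each prime p dividing n
φ(460) = 460 × (1 - 1/2) × (1 - 1/5) × (1 - 1/23) = 176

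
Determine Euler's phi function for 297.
180

297 = 3^3 × 11
φ(n) = n × ∏(1 - 1/p) for each prime p dividing n
φ(297) = 297 × (1 - 1/3) × (1 - 1/11) = 180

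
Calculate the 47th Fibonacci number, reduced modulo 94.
93

Matrix identity: Q^n = [[F_(n+1), F_n], [F_n, F_(n-1)]] with Q = [[1,1],[1,0]].
n = 47 = 101111₂. Square-and-multiply, entries mod 94:
Q^1 = [[1,1],[1,0]]
Q^2 = (Q^1)² = [[2,1],[1,1]]
Q^5 = (Q^2)²·Q = [[8,5],[5,3]]
Q^11 = (Q^5)²·Q = [[50,89],[89,55]]
Q^23 = (Q^11)²·Q = [[26,81],[81,39]]
Q^47 = (Q^23)²·Q = [[0,93],[93,1]]
F_47 mod 94 = Q^47[0][1] = 93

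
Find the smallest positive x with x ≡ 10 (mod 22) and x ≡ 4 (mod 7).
32

Using Chinese Remainder Theorem:
M = 22 × 7 = 154
M1 = 7, M2 = 22
y1 = 7^(-1) mod 22 = 19
y2 = 22^(-1) mod 7 = 1
x = (10×7×19 + 4×22×1) mod 154 = 32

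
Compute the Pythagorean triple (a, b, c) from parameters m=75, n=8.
(5561, 1200, 5689)

Euclid's formula: a = m² - n², b = 2mn, c = m² + n²
m = 75, n = 8
a = 75² - 8² = 5625 - 64 = 5561
b = 2 × 75 × 8 = 1200
c = 75² + 8² = 5625 + 64 = 5689
Verification: 5561² + 1200² = 30924721 + 1440000 = 32364721 = 5689² ✓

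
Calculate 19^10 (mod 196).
177

Repeated squaring. Binary of 10 = 1010.
19^1 ≡ 19 (mod 196); 19^2 ≡ 165 (mod 196); 19^4 ≡ 177 (mod 196); 19^8 ≡ 165 (mod 196)
19^10 = 19^2 × 19^8 ≡ 177 (mod 196)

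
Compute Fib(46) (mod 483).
482

Matrix identity: Q^n = [[F_(n+1), F_n], [F_n, F_(n-1)]] with Q = [[1,1],[1,0]].
n = 46 = 101110₂. Square-and-multiply, entries mod 483:
Q^1 = [[1,1],[1,0]]
Q^2 = (Q^1)² = [[2,1],[1,1]]
Q^5 = (Q^2)²·Q = [[8,5],[5,3]]
Q^11 = (Q^5)²·Q = [[144,89],[89,55]]
Q^23 = (Q^11)²·Q = [[0,160],[160,323]]
Q^46 = (Q^23)² = [[1,482],[482,2]]
F_46 mod 483 = Q^46[0][1] = 482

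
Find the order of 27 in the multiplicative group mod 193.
16

193 is prime, so ord(27) divides φ(193) = 192.
Divisors of 192: 1, 2, 3, 4, 6, 8, 12, 16, 24, 32, 48, 64, 96, 192.
Repeated squaring: 27^1 ≡ 27, 27^2 ≡ 150, 27^4 ≡ 112, 27^8 ≡ 192, 27^16 ≡ 1, 27^32 ≡ 1, 27^64 ≡ 1, 27^128 ≡ 1 (mod 193).
Test 27^d mod 193 for each divisor d in increasing order:
27^1 ≡ 27
27^2 ≡ 150
27^3 = 27^2·27^1 ≡ 190
27^4 ≡ 112
27^6 = 27^4·27^2 ≡ 9
27^8 ≡ 192
27^12 = 27^8·27^4 ≡ 81
27^16 ≡ 1  ← first divisor giving 1
The order is 16.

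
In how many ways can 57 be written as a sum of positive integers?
614154

p(n) counts ways to write n as a sum of positive integers (order ignored).
Euler's pentagonal recurrence: p(k) = p(k-1) + p(k-2) - p(k-5) - p(k-7) + p(k-12) + p(k-15) - ... (offsets j(3j∓1)/2, signs ++--, p(0)=1, p(<0)=0).
DP table for k = 0..56: p(0)=1, p(1)=1, p(2)=2, p(3)=3, p(4)=5, p(5)=7, p(6)=11, p(7)=15, p(8)=22, p(9)=30, p(10)=42, p(11)=56, p(12)=77, p(13)=101, p(14)=135, p(15)=176, p(16)=231, p(17)=297, p(18)=385, p(19)=490, p(20)=627, p(21)=792, p(22)=1002, p(23)=1255, p(24)=1575, p(25)=1958, p(26)=2436, p(27)=3010, p(28)=3718, p(29)=4565, p(30)=5604, p(31)=6842, p(32)=8349, p(33)=10143, p(34)=12310, p(35)=14883, p(36)=17977, p(37)=21637, p(38)=26015, p(39)=31185, p(40)=37338, p(41)=44583, p(42)=53174, p(43)=63261, p(44)=75175, p(45)=89134, p(46)=105558, p(47)=124754, p(48)=147273, p(49)=173525, p(50)=204226, p(51)=239943, p(52)=281589, p(53)=329931, p(54)=386155, p(55)=451276, p(56)=526823.
Final step: p(57) = p(56) + p(55) - p(52) - p(50) + p(45) + p(42) - p(35) - p(31) + p(22) + p(17) - p(6) - p(0)
= 526823 + 451276 - 281589 - 204226 + 89134 + 53174 - 14883 - 6842 + 1002 + 297 - 11 - 1
= 614154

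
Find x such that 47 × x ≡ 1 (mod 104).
31

gcd(47, 104) = 1, so the inverse exists.
Extended Euclidean algorithm on (104, 47):
104 = 2 × 47 + 10  ⟹  10 = (1)·104 + (-2)·47
47 = 4 × 10 + 7  ⟹  7 = (-4)·104 + (9)·47
10 = 1 × 7 + 3  ⟹  3 = (5)·104 + (-11)·47
7 = 2 × 3 + 1  ⟹  1 = (-14)·104 + (31)·47
So (31)·47 ≡ 1 (mod 104), i.e. 47^(-1) ≡ 31 (mod 104).
Check: 47 × 31 = 1457 ≡ 1 (mod 104)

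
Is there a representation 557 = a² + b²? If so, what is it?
14² + 19² (a=14, b=19)

Factorization: 557 = 557
By Fermat: n is sum of two squares iff every prime p ≡ 3 (mod 4) appears to even power.
All primes ≡ 3 (mod 4) appear to even power.
Search a = 0, 1, 2, … for 557 - a² a perfect square: first hit at a = 14: 557 - 196 = 361 = 19².
557 = 14² + 19² = 196 + 361 ✓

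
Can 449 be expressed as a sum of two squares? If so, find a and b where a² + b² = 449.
7² + 20² (a=7, b=20)

Factorization: 449 = 449
By Fermat: n is sum of two squares iff every prime p ≡ 3 (mod 4) appears to even power.
All primes ≡ 3 (mod 4) appear to even power.
Search a = 0, 1, 2, … for 449 - a² a perfect square: first hit at a = 7: 449 - 49 = 400 = 20².
449 = 7² + 20² = 49 + 400 ✓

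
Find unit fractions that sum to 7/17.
1/3 + 1/13 + 1/663

Greedy algorithm:
7/17: ceiling(17/7) = 3, use 1/3
4/51: ceiling(51/4) = 13, use 1/13
1/663: ceiling(663/1) = 663, use 1/663
Result: 7/17 = 1/3 + 1/13 + 1/663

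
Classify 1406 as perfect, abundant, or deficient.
deficient

Proper divisors of 1406: sum = 1 + 2 + 19 + 37 + 38 + 74 + 703 = 874
Since 874 < 1406, 1406 is deficient.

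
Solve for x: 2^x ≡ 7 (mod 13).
11

Baby-step giant-step with step n = ⌈√13⌉ = 4.
Baby steps 2^j mod 13 (j:value) for j=0..3: 0:1, 1:2, 2:4, 3:8.
Giant-step multiplier: 2^(-4) ≡ 2^(12-4) = 2^8 ≡ 9 (mod 13).
Giant steps γ_i = 7·9^i mod 13: γ_0=7, γ_1=11, γ_2=8 (in table at j=3).
x = i·n + j = 2·4 + 3 = 11.
Check: 2^11 ≡ 7 (mod 13).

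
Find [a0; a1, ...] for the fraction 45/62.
[0; 1, 2, 1, 1, 1, 5]

Euclidean algorithm steps:
45 = 0 × 62 + 45
62 = 1 × 45 + 17
45 = 2 × 17 + 11
17 = 1 × 11 + 6
11 = 1 × 6 + 5
6 = 1 × 5 + 1
5 = 5 × 1 + 0
Continued fraction: [0; 1, 2, 1, 1, 1, 5]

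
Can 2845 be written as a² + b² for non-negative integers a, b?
6² + 53² (a=6, b=53)

Factorization: 2845 = 5 × 569
By Fermat: n is sum of two squares iff every prime p ≡ 3 (mod 4) appears to even power.
All primes ≡ 3 (mod 4) appear to even power.
Search a = 0, 1, 2, … for 2845 - a² a perfect square: first hit at a = 6: 2845 - 36 = 2809 = 53².
2845 = 6² + 53² = 36 + 2809 ✓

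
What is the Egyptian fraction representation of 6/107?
1/18 + 1/1926

Greedy algorithm:
6/107: ceiling(107/6) = 18, use 1/18
1/1926: ceiling(1926/1) = 1926, use 1/1926
Result: 6/107 = 1/18 + 1/1926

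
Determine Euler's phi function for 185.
144

185 = 5 × 37
φ(n) = n × ∏(1 - 1/p) for each prime p dividing n
φ(185) = 185 × (1 - 1/5) × (1 - 1/37) = 144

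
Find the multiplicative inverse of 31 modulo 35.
26

gcd(31, 35) = 1, so the inverse exists.
Extended Euclidean algorithm on (35, 31):
35 = 1 × 31 + 4  ⟹  4 = (1)·35 + (-1)·31
31 = 7 × 4 + 3  ⟹  3 = (-7)·35 + (8)·31
4 = 1 × 3 + 1  ⟹  1 = (8)·35 + (-9)·31
So (-9)·31 ≡ 1 (mod 35), i.e. 31^(-1) ≡ -9 ≡ 26 (mod 35).
Check: 31 × 26 = 806 ≡ 1 (mod 35)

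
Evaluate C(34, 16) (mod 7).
6

Using Lucas' theorem:
Write n=34 and k=16 in base 7:
n in base 7: [4, 6]
k in base 7: [2, 2]
C(34,16) mod 7 = ∏ C(n_i, k_i) mod 7
Digit binomials (mod 7): C(4,2) = 6; C(6,2) = 15 ≡ 1
Product: 6 × 1 = 6 ≡ 6 (mod 7)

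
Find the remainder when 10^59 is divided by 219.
124

Repeated squaring. Binary of 59 = 111011.
10^1 ≡ 10 (mod 219); 10^2 ≡ 100 (mod 219); 10^4 ≡ 145 (mod 219); 10^8 ≡ 1 (mod 219); 10^16 ≡ 1 (mod 219); 10^32 ≡ 1 (mod 219)
10^59 = 10^1 × 10^2 × 10^8 × 10^16 × 10^32 ≡ 124 (mod 219)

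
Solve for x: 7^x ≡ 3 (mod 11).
4

Baby-step giant-step with step n = ⌈√11⌉ = 4.
Baby steps 7^j mod 11 (j:value) for j=0..3: 0:1, 1:7, 2:5, 3:2.
Giant-step multiplier: 7^(-4) ≡ 7^(10-4) = 7^6 ≡ 4 (mod 11).
Giant steps γ_i = 3·4^i mod 11: γ_0=3, γ_1=1 (in table at j=0).
x = i·n + j = 1·4 + 0 = 4.
Check: 7^4 ≡ 3 (mod 11).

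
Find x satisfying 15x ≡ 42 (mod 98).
x ≡ 42 (mod 98)

gcd(15, 98) = 1, which divides 42, so solutions exist.
Find 15^(-1) mod 98 by the extended Euclidean algorithm:
98 = 6 × 15 + 8  ⟹  8 = (1)·98 + (-6)·15
15 = 1 × 8 + 7  ⟹  7 = (-1)·98 + (7)·15
8 = 1 × 7 + 1  ⟹  1 = (2)·98 + (-13)·15
So (-13)·15 ≡ 1 (mod 98), i.e. 15^(-1) ≡ -13 ≡ 85 (mod 98).
x ≡ 85 × 42 = 3570 ≡ 42 (mod 98).
Check: 15 × 42 = 630 ≡ 42 (mod 98).
Unique solution: x ≡ 42 (mod 98)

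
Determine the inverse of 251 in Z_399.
62

gcd(251, 399) = 1, so the inverse exists.
Extended Euclidean algorithm on (399, 251):
399 = 1 × 251 + 148  ⟹  148 = (1)·399 + (-1)·251
251 = 1 × 148 + 103  ⟹  103 = (-1)·399 + (2)·251
148 = 1 × 103 + 45  ⟹  45 = (2)·399 + (-3)·251
103 = 2 × 45 + 13  ⟹  13 = (-5)·399 + (8)·251
45 = 3 × 13 + 6  ⟹  6 = (17)·399 + (-27)·251
13 = 2 × 6 + 1  ⟹  1 = (-39)·399 + (62)·251
So (62)·251 ≡ 1 (mod 399), i.e. 251^(-1) ≡ 62 (mod 399).
Check: 251 × 62 = 15562 ≡ 1 (mod 399)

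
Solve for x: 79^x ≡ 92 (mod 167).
133

Baby-step giant-step with step n = ⌈√167⌉ = 13.
Baby steps 79^j mod 167 (j:value) for j=0..12: 0:1, 1:79, 2:62, 3:55, 4:3, 5:70, 6:19, 7:165, 8:9, 9:43, 10:57, 11:161, 12:27.
Giant-step multiplier: 79^(-13) ≡ 79^(166-13) = 79^153 ≡ 145 (mod 167).
Giant steps γ_i = 92·145^i mod 167: γ_0=92, γ_1=147, γ_2=106, γ_3=6, γ_4=35, γ_5=65, γ_6=73, γ_7=64, γ_8=95, γ_9=81, γ_10=55 (in table at j=3).
x = i·n + j = 10·13 + 3 = 133.
Check: 79^133 ≡ 92 (mod 167).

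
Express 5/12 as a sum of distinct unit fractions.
1/3 + 1/12

Greedy algorithm:
5/12: ceiling(12/5) = 3, use 1/3
1/12: ceiling(12/1) = 12, use 1/12
Result: 5/12 = 1/3 + 1/12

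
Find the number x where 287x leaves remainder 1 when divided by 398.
147

gcd(287, 398) = 1, so the inverse exists.
Extended Euclidean algorithm on (398, 287):
398 = 1 × 287 + 111  ⟹  111 = (1)·398 + (-1)·287
287 = 2 × 111 + 65  ⟹  65 = (-2)·398 + (3)·287
111 = 1 × 65 + 46  ⟹  46 = (3)·398 + (-4)·287
65 = 1 × 46 + 19  ⟹  19 = (-5)·398 + (7)·287
46 = 2 × 19 + 8  ⟹  8 = (13)·398 + (-18)·287
19 = 2 × 8 + 3  ⟹  3 = (-31)·398 + (43)·287
8 = 2 × 3 + 2  ⟹  2 = (75)·398 + (-104)·287
3 = 1 × 2 + 1  ⟹  1 = (-106)·398 + (147)·287
So (147)·287 ≡ 1 (mod 398), i.e. 287^(-1) ≡ 147 (mod 398).
Check: 287 × 147 = 42189 ≡ 1 (mod 398)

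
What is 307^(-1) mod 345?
118

gcd(307, 345) = 1, so the inverse exists.
Extended Euclidean algorithm on (345, 307):
345 = 1 × 307 + 38  ⟹  38 = (1)·345 + (-1)·307
307 = 8 × 38 + 3  ⟹  3 = (-8)·345 + (9)·307
38 = 12 × 3 + 2  ⟹  2 = (97)·345 + (-109)·307
3 = 1 × 2 + 1  ⟹  1 = (-105)·345 + (118)·307
So (118)·307 ≡ 1 (mod 345), i.e. 307^(-1) ≡ 118 (mod 345).
Check: 307 × 118 = 36226 ≡ 1 (mod 345)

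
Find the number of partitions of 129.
4835271870

p(n) counts ways to write n as a sum of positive integers (order ignored).
Euler's pentagonal recurrence: p(k) = p(k-1) + p(k-2) - p(k-5) - p(k-7) + p(k-12) + p(k-15) - ... (offsets j(3j∓1)/2, signs ++--, p(0)=1, p(<0)=0).
DP table for k = 0..128: p(0)=1, p(1)=1, p(2)=2, p(3)=3, p(4)=5, p(5)=7, p(6)=11, p(7)=15, p(8)=22, p(9)=30, p(10)=42, p(11)=56, p(12)=77, p(13)=101, p(14)=135, p(15)=176, p(16)=231, p(17)=297, p(18)=385, p(19)=490, p(20)=627, p(21)=792, p(22)=1002, p(23)=1255, p(24)=1575, p(25)=1958, p(26)=2436, p(27)=3010, p(28)=3718, p(29)=4565, p(30)=5604, p(31)=6842, p(32)=8349, p(33)=10143, p(34)=12310, p(35)=14883, p(36)=17977, p(37)=21637, p(38)=26015, p(39)=31185, p(40)=37338, p(41)=44583, p(42)=53174, p(43)=63261, p(44)=75175, p(45)=89134, p(46)=105558, p(47)=124754, p(48)=147273, p(49)=173525, p(50)=204226, p(51)=239943, p(52)=281589, p(53)=329931, p(54)=386155, p(55)=451276, p(56)=526823, p(57)=614154, p(58)=715220, p(59)=831820, p(60)=966467, p(61)=1121505, p(62)=1300156, p(63)=1505499, p(64)=1741630, p(65)=2012558, p(66)=2323520, p(67)=2679689, p(68)=3087735, p(69)=3554345, p(70)=4087968, p(71)=4697205, p(72)=5392783, p(73)=6185689, p(74)=7089500, p(75)=8118264, p(76)=9289091, p(77)=10619863, p(78)=12132164, p(79)=13848650, p(80)=15796476, p(81)=18004327, p(82)=20506255, p(83)=23338469, p(84)=26543660, p(85)=30167357, p(86)=34262962, p(87)=38887673, p(88)=44108109, p(89)=49995925, p(90)=56634173, p(91)=64112359, p(92)=72533807, p(93)=82010177, p(94)=92669720, p(95)=104651419, p(96)=118114304, p(97)=133230930, p(98)=150198136, p(99)=169229875, p(100)=190569292, p(101)=214481126, p(102)=241265379, p(103)=271248950, p(104)=304801365, p(105)=342325709, p(106)=384276336, p(107)=431149389, p(108)=483502844, p(109)=541946240, p(110)=607163746, p(111)=679903203, p(112)=761002156, p(113)=851376628, p(114)=952050665, p(115)=1064144451, p(116)=1188908248, p(117)=1327710076, p(118)=1482074143, p(119)=1653668665, p(120)=1844349560, p(121)=2056148051, p(122)=2291320912, p(123)=2552338241, p(124)=2841940500, p(125)=3163127352, p(126)=3519222692, p(127)=3913864295, p(128)=4351078600.
Final step: p(129) = p(128) + p(127) - p(124) - p(122) + p(117) + p(114) - p(107) - p(103) + p(94) + p(89) - p(78) - p(72) + p(59) + p(52) - p(37) - p(29) + p(12) + p(3)
= 4351078600 + 3913864295 - 2841940500 - 2291320912 + 1327710076 + 952050665 - 431149389 - 271248950 + 92669720 + 49995925 - 12132164 - 5392783 + 831820 + 281589 - 21637 - 4565 + 77 + 3
= 4835271870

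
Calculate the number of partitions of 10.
42

p(n) counts ways to write n as a sum of positive integers (order ignored).
Examples: 10; 9 + 1; 8 + 2; 8 + 1 + 1; 7 + 3; ... (42 total)
p(10) = 42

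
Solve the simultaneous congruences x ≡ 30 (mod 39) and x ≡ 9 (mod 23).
147

Using Chinese Remainder Theorem:
M = 39 × 23 = 897
M1 = 23, M2 = 39
y1 = 23^(-1) mod 39 = 17
y2 = 39^(-1) mod 23 = 13
x = (30×23×17 + 9×39×13) mod 897 = 147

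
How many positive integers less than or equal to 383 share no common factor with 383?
382

383 = 383
φ(n) = n × ∏(1 - 1/p) for each prime p dividing n
φ(383) = 383 × (1 - 1/383) = 382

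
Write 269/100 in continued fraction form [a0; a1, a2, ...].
[2; 1, 2, 4, 2, 3]

Euclidean algorithm steps:
269 = 2 × 100 + 69
100 = 1 × 69 + 31
69 = 2 × 31 + 7
31 = 4 × 7 + 3
7 = 2 × 3 + 1
3 = 3 × 1 + 0
Continued fraction: [2; 1, 2, 4, 2, 3]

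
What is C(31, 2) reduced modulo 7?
3

Using Lucas' theorem:
Write n=31 and k=2 in base 7:
n in base 7: [4, 3]
k in base 7: [0, 2]
C(31,2) mod 7 = ∏ C(n_i, k_i) mod 7
Digit binomials (mod 7): C(4,0) = 1; C(3,2) = 3
Product: 1 × 3 = 3 ≡ 3 (mod 7)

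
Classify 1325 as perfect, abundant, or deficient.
deficient

Proper divisors of 1325: sum = 1 + 5 + 25 + 53 + 265 = 349
Since 349 < 1325, 1325 is deficient.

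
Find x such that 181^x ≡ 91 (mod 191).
97

Baby-step giant-step with step n = ⌈√191⌉ = 14.
Baby steps 181^j mod 191 (j:value) for j=0..13: 0:1, 1:181, 2:100, 3:146, 4:68, 5:84, 6:115, 7:187, 8:40, 9:173, 10:180, 11:110, 12:46, 13:113.
Giant-step multiplier: 181^(-14) ≡ 181^(190-14) = 181^176 ≡ 12 (mod 191).
Giant steps γ_i = 91·12^i mod 191: γ_0=91, γ_1=137, γ_2=116, γ_3=55, γ_4=87, γ_5=89, γ_6=113 (in table at j=13).
x = i·n + j = 6·14 + 13 = 97.
Check: 181^97 ≡ 91 (mod 191).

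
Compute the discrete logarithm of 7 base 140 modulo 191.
19

Baby-step giant-step with step n = ⌈√191⌉ = 14.
Baby steps 140^j mod 191 (j:value) for j=0..13: 0:1, 1:140, 2:118, 3:94, 4:172, 5:14, 6:50, 7:124, 8:170, 9:116, 10:5, 11:127, 12:17, 13:88.
Giant-step multiplier: 140^(-14) ≡ 140^(190-14) = 140^176 ≡ 2 (mod 191).
Giant steps γ_i = 7·2^i mod 191: γ_0=7, γ_1=14 (in table at j=5).
x = i·n + j = 1·14 + 5 = 19.
Check: 140^19 ≡ 7 (mod 191).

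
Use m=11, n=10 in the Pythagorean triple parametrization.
(21, 220, 221)

Euclid's formula: a = m² - n², b = 2mn, c = m² + n²
m = 11, n = 10
a = 11² - 10² = 121 - 100 = 21
b = 2 × 11 × 10 = 220
c = 11² + 10² = 121 + 100 = 221
Verification: 21² + 220² = 441 + 48400 = 48841 = 221² ✓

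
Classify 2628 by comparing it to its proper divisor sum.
abundant

Proper divisors of 2628: sum = 1 + 2 + 3 + 4 + 6 + 9 + 12 + 18 + ... + 438 + 657 + 876 + 1314 (17 divisors) = 4106
Since 4106 > 2628, 2628 is abundant.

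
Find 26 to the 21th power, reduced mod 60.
56

Repeated squaring. Binary of 21 = 10101.
26^1 ≡ 26 (mod 60); 26^2 ≡ 16 (mod 60); 26^4 ≡ 16 (mod 60); 26^8 ≡ 16 (mod 60); 26^16 ≡ 16 (mod 60)
26^21 = 26^1 × 26^4 × 26^16 ≡ 56 (mod 60)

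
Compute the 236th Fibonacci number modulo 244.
241

Matrix identity: Q^n = [[F_(n+1), F_n], [F_n, F_(n-1)]] with Q = [[1,1],[1,0]].
n = 236 = 11101100₂. Square-and-multiply, entries mod 244:
Q^1 = [[1,1],[1,0]]
Q^3 = (Q^1)²·Q = [[3,2],[2,1]]
Q^7 = (Q^3)²·Q = [[21,13],[13,8]]
Q^14 = (Q^7)² = [[122,133],[133,233]]
Q^29 = (Q^14)²·Q = [[0,121],[121,123]]
Q^59 = (Q^29)²·Q = [[0,1],[1,243]]
Q^118 = (Q^59)² = [[1,243],[243,2]]
Q^236 = (Q^118)² = [[2,241],[241,5]]
F_236 mod 244 = Q^236[0][1] = 241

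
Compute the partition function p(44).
75175

p(n) counts ways to write n as a sum of positive integers (order ignored).
Euler's pentagonal recurrence: p(k) = p(k-1) + p(k-2) - p(k-5) - p(k-7) + p(k-12) + p(k-15) - ... (offsets j(3j∓1)/2, signs ++--, p(0)=1, p(<0)=0).
DP table for k = 0..43: p(0)=1, p(1)=1, p(2)=2, p(3)=3, p(4)=5, p(5)=7, p(6)=11, p(7)=15, p(8)=22, p(9)=30, p(10)=42, p(11)=56, p(12)=77, p(13)=101, p(14)=135, p(15)=176, p(16)=231, p(17)=297, p(18)=385, p(19)=490, p(20)=627, p(21)=792, p(22)=1002, p(23)=1255, p(24)=1575, p(25)=1958, p(26)=2436, p(27)=3010, p(28)=3718, p(29)=4565, p(30)=5604, p(31)=6842, p(32)=8349, p(33)=10143, p(34)=12310, p(35)=14883, p(36)=17977, p(37)=21637, p(38)=26015, p(39)=31185, p(40)=37338, p(41)=44583, p(42)=53174, p(43)=63261.
Final step: p(44) = p(43) + p(42) - p(39) - p(37) + p(32) + p(29) - p(22) - p(18) + p(9) + p(4)
= 63261 + 53174 - 31185 - 21637 + 8349 + 4565 - 1002 - 385 + 30 + 5
= 75175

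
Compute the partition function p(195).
2580840212973

p(n) counts ways to write n as a sum of positive integers (order ignored).
Euler's pentagonal recurrence: p(k) = p(k-1) + p(k-2) - p(k-5) - p(k-7) + p(k-12) + p(k-15) - ... (offsets j(3j∓1)/2, signs ++--, p(0)=1, p(<0)=0).
DP table for k = 0..194: p(0)=1, p(1)=1, p(2)=2, p(3)=3, p(4)=5, p(5)=7, p(6)=11, p(7)=15, p(8)=22, p(9)=30, p(10)=42, p(11)=56, p(12)=77, p(13)=101, p(14)=135, p(15)=176, p(16)=231, p(17)=297, p(18)=385, p(19)=490, p(20)=627, p(21)=792, p(22)=1002, p(23)=1255, p(24)=1575, p(25)=1958, p(26)=2436, p(27)=3010, p(28)=3718, p(29)=4565, p(30)=5604, p(31)=6842, p(32)=8349, p(33)=10143, p(34)=12310, p(35)=14883, p(36)=17977, p(37)=21637, p(38)=26015, p(39)=31185, p(40)=37338, p(41)=44583, p(42)=53174, p(43)=63261, p(44)=75175, p(45)=89134, p(46)=105558, p(47)=124754, p(48)=147273, p(49)=173525, p(50)=204226, p(51)=239943, p(52)=281589, p(53)=329931, p(54)=386155, p(55)=451276, p(56)=526823, p(57)=614154, p(58)=715220, p(59)=831820, p(60)=966467, p(61)=1121505, p(62)=1300156, p(63)=1505499, p(64)=1741630, p(65)=2012558, p(66)=2323520, p(67)=2679689, p(68)=3087735, p(69)=3554345, p(70)=4087968, p(71)=4697205, p(72)=5392783, p(73)=6185689, p(74)=7089500, p(75)=8118264, p(76)=9289091, p(77)=10619863, p(78)=12132164, p(79)=13848650, p(80)=15796476, p(81)=18004327, p(82)=20506255, p(83)=23338469, p(84)=26543660, p(85)=30167357, p(86)=34262962, p(87)=38887673, p(88)=44108109, p(89)=49995925, p(90)=56634173, p(91)=64112359, p(92)=72533807, p(93)=82010177, p(94)=92669720, p(95)=104651419, p(96)=118114304, p(97)=133230930, p(98)=150198136, p(99)=169229875, p(100)=190569292, p(101)=214481126, p(102)=241265379, p(103)=271248950, p(104)=304801365, p(105)=342325709, p(106)=384276336, p(107)=431149389, p(108)=483502844, p(109)=541946240, p(110)=607163746, p(111)=679903203, p(112)=761002156, p(113)=851376628, p(114)=952050665, p(115)=1064144451, p(116)=1188908248, p(117)=1327710076, p(118)=1482074143, p(119)=1653668665, p(120)=1844349560, p(121)=2056148051, p(122)=2291320912, p(123)=2552338241, p(124)=2841940500, p(125)=3163127352, p(126)=3519222692, p(127)=3913864295, p(128)=4351078600, p(129)=4835271870, p(130)=5371315400, p(131)=5964539504, p(132)=6620830889, p(133)=7346629512, p(134)=8149040695, p(135)=9035836076, p(136)=10015581680, p(137)=11097645016, p(138)=12292341831, p(139)=13610949895, p(140)=15065878135, p(141)=16670689208, p(142)=18440293320, p(143)=20390982757, p(144)=22540654445, p(145)=24908858009, p(146)=27517052599, p(147)=30388671978, p(148)=33549419497, p(149)=37027355200, p(150)=40853235313, p(151)=45060624582, p(152)=49686288421, p(153)=54770336324, p(154)=60356673280, p(155)=66493182097, p(156)=73232243759, p(157)=80630964769, p(158)=88751778802, p(159)=97662728555, p(160)=107438159466, p(161)=118159068427, p(162)=129913904637, p(163)=142798995930, p(164)=156919475295, p(165)=172389800255, p(166)=189334822579, p(167)=207890420102, p(168)=228204732751, p(169)=250438925115, p(170)=274768617130, p(171)=301384802048, p(172)=330495499613, p(173)=362326859895, p(174)=397125074750, p(175)=435157697830, p(176)=476715857290, p(177)=522115831195, p(178)=571701605655, p(179)=625846753120, p(180)=684957390936, p(181)=749474411781, p(182)=819876908323, p(183)=896684817527, p(184)=980462880430, p(185)=1071823774337, p(186)=1171432692373, p(187)=1280011042268, p(188)=1398341745571, p(189)=1527273599625, p(190)=1667727404093, p(191)=1820701100652, p(192)=1987276856363, p(193)=2168627105469, p(194)=2366022741845.
Final step: p(195) = p(194) + p(193) - p(190) - p(188) + p(183) + p(180) - p(173) - p(169) + p(160) + p(155) - p(144) - p(138) + p(125) + p(118) - p(103) - p(95) + p(78) + p(69) - p(50) - p(40) + p(19) + p(8)
= 2366022741845 + 2168627105469 - 1667727404093 - 1398341745571 + 896684817527 + 684957390936 - 362326859895 - 250438925115 + 107438159466 + 66493182097 - 22540654445 - 12292341831 + 3163127352 + 1482074143 - 271248950 - 104651419 + 12132164 + 3554345 - 204226 - 37338 + 490 + 22
= 2580840212973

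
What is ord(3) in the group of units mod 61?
10

61 is prime, so ord(3) divides φ(61) = 60.
Divisors of 60: 1, 2, 3, 4, 5, 6, 10, 12, 15, 20, 30, 60.
Repeated squaring: 3^1 ≡ 3, 3^2 ≡ 9, 3^4 ≡ 20, 3^8 ≡ 34, 3^16 ≡ 58, 3^32 ≡ 9 (mod 61).
Test 3^d mod 61 for each divisor d in increasing order:
3^1 ≡ 3
3^2 ≡ 9
3^3 = 3^2·3^1 ≡ 27
3^4 ≡ 20
3^5 = 3^4·3^1 ≡ 60
3^6 = 3^4·3^2 ≡ 58
3^10 = 3^8·3^2 ≡ 1  ← first divisor giving 1
The order is 10.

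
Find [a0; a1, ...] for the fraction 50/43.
[1; 6, 7]

Euclidean algorithm steps:
50 = 1 × 43 + 7
43 = 6 × 7 + 1
7 = 7 × 1 + 0
Continued fraction: [1; 6, 7]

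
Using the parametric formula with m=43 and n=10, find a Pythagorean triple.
(1749, 860, 1949)

Euclid's formula: a = m² - n², b = 2mn, c = m² + n²
m = 43, n = 10
a = 43² - 10² = 1849 - 100 = 1749
b = 2 × 43 × 10 = 860
c = 43² + 10² = 1849 + 100 = 1949
Verification: 1749² + 860² = 3059001 + 739600 = 3798601 = 1949² ✓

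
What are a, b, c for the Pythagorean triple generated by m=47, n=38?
(765, 3572, 3653)

Euclid's formula: a = m² - n², b = 2mn, c = m² + n²
m = 47, n = 38
a = 47² - 38² = 2209 - 1444 = 765
b = 2 × 47 × 38 = 3572
c = 47² + 38² = 2209 + 1444 = 3653
Verification: 765² + 3572² = 585225 + 12759184 = 13344409 = 3653² ✓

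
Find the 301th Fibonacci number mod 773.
107

Matrix identity: Q^n = [[F_(n+1), F_n], [F_n, F_(n-1)]] with Q = [[1,1],[1,0]].
n = 301 = 100101101₂. Square-and-multiply, entries mod 773:
Q^1 = [[1,1],[1,0]]
Q^2 = (Q^1)² = [[2,1],[1,1]]
Q^4 = (Q^2)² = [[5,3],[3,2]]
Q^9 = (Q^4)²·Q = [[55,34],[34,21]]
Q^18 = (Q^9)² = [[316,265],[265,51]]
Q^37 = (Q^18)²·Q = [[651,21],[21,630]]
Q^75 = (Q^37)²·Q = [[484,638],[638,619]]
Q^150 = (Q^75)² = [[483,284],[284,199]]
Q^301 = (Q^150)²·Q = [[545,107],[107,438]]
F_301 mod 773 = Q^301[0][1] = 107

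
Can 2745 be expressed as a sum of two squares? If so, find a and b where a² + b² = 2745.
12² + 51² (a=12, b=51)

Factorization: 2745 = 3^2 × 5 × 61
By Fermat: n is sum of two squares iff every prime p ≡ 3 (mod 4) appears to even power.
All primes ≡ 3 (mod 4) appear to even power.
Search a = 0, 1, 2, … for 2745 - a² a perfect square: first hit at a = 12: 2745 - 144 = 2601 = 51².
2745 = 12² + 51² = 144 + 2601 ✓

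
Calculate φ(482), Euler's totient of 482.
240

482 = 2 × 241
φ(n) = n × ∏(1 - 1/p) for each prime p dividing n
φ(482) = 482 × (1 - 1/2) × (1 - 1/241) = 240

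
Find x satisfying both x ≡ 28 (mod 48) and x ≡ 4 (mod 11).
268

Using Chinese Remainder Theorem:
M = 48 × 11 = 528
M1 = 11, M2 = 48
y1 = 11^(-1) mod 48 = 35
y2 = 48^(-1) mod 11 = 3
x = (28×11×35 + 4×48×3) mod 528 = 268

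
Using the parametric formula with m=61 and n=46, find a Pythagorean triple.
(1605, 5612, 5837)

Euclid's formula: a = m² - n², b = 2mn, c = m² + n²
m = 61, n = 46
a = 61² - 46² = 3721 - 2116 = 1605
b = 2 × 61 × 46 = 5612
c = 61² + 46² = 3721 + 2116 = 5837
Verification: 1605² + 5612² = 2576025 + 31494544 = 34070569 = 5837² ✓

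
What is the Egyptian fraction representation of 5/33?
1/7 + 1/116 + 1/26796

Greedy algorithm:
5/33: ceiling(33/5) = 7, use 1/7
2/231: ceiling(231/2) = 116, use 1/116
1/26796: ceiling(26796/1) = 26796, use 1/26796
Result: 5/33 = 1/7 + 1/116 + 1/26796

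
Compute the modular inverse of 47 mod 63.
59

gcd(47, 63) = 1, so the inverse exists.
Extended Euclidean algorithm on (63, 47):
63 = 1 × 47 + 16  ⟹  16 = (1)·63 + (-1)·47
47 = 2 × 16 + 15  ⟹  15 = (-2)·63 + (3)·47
16 = 1 × 15 + 1  ⟹  1 = (3)·63 + (-4)·47
So (-4)·47 ≡ 1 (mod 63), i.e. 47^(-1) ≡ -4 ≡ 59 (mod 63).
Check: 47 × 59 = 2773 ≡ 1 (mod 63)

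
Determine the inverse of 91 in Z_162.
73

gcd(91, 162) = 1, so the inverse exists.
Extended Euclidean algorithm on (162, 91):
162 = 1 × 91 + 71  ⟹  71 = (1)·162 + (-1)·91
91 = 1 × 71 + 20  ⟹  20 = (-1)·162 + (2)·91
71 = 3 × 20 + 11  ⟹  11 = (4)·162 + (-7)·91
20 = 1 × 11 + 9  ⟹  9 = (-5)·162 + (9)·91
11 = 1 × 9 + 2  ⟹  2 = (9)·162 + (-16)·91
9 = 4 × 2 + 1  ⟹  1 = (-41)·162 + (73)·91
So (73)·91 ≡ 1 (mod 162), i.e. 91^(-1) ≡ 73 (mod 162).
Check: 91 × 73 = 6643 ≡ 1 (mod 162)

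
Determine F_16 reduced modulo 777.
210

Matrix identity: Q^n = [[F_(n+1), F_n], [F_n, F_(n-1)]] with Q = [[1,1],[1,0]].
n = 16 = 10000₂. Square-and-multiply, entries mod 777:
Q^1 = [[1,1],[1,0]]
Q^2 = (Q^1)² = [[2,1],[1,1]]
Q^4 = (Q^2)² = [[5,3],[3,2]]
Q^8 = (Q^4)² = [[34,21],[21,13]]
Q^16 = (Q^8)² = [[43,210],[210,610]]
F_16 mod 777 = Q^16[0][1] = 210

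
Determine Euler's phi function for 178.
88

178 = 2 × 89
φ(n) = n × ∏(1 - 1/p) for each prime p dividing n
φ(178) = 178 × (1 - 1/2) × (1 - 1/89) = 88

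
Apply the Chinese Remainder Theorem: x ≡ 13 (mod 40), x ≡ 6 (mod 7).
13

Using Chinese Remainder Theorem:
M = 40 × 7 = 280
M1 = 7, M2 = 40
y1 = 7^(-1) mod 40 = 23
y2 = 40^(-1) mod 7 = 3
x = (13×7×23 + 6×40×3) mod 280 = 13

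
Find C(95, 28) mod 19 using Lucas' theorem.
0

Using Lucas' theorem:
Write n=95 and k=28 in base 19:
n in base 19: [5, 0]
k in base 19: [1, 9]
C(95,28) mod 19 = ∏ C(n_i, k_i) mod 19
Digit binomials (mod 19): C(5,1) = 5; C(0,9) = 0 (k_i > n_i)
Product: 5 × 0 = 0 ≡ 0 (mod 19)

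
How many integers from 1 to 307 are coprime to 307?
306

307 = 307
φ(n) = n × ∏(1 - 1/p) for each prime p dividing n
φ(307) = 307 × (1 - 1/307) = 306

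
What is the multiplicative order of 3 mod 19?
18

19 is prime, so ord(3) divides φ(19) = 18.
Divisors of 18: 1, 2, 3, 6, 9, 18.
Repeated squaring: 3^1 ≡ 3, 3^2 ≡ 9, 3^4 ≡ 5, 3^8 ≡ 6, 3^16 ≡ 17 (mod 19).
Test 3^d mod 19 for each divisor d in increasing order:
3^1 ≡ 3
3^2 ≡ 9
3^3 = 3^2·3^1 ≡ 8
3^6 = 3^4·3^2 ≡ 7
3^9 = 3^8·3^1 ≡ 18
3^18 = 3^16·3^2 ≡ 1  ← first divisor giving 1
The order is 18.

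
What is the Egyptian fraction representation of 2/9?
1/5 + 1/45

Greedy algorithm:
2/9: ceiling(9/2) = 5, use 1/5
1/45: ceiling(45/1) = 45, use 1/45
Result: 2/9 = 1/5 + 1/45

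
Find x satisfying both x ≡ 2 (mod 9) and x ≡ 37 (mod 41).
119

Using Chinese Remainder Theorem:
M = 9 × 41 = 369
M1 = 41, M2 = 9
y1 = 41^(-1) mod 9 = 2
y2 = 9^(-1) mod 41 = 32
x = (2×41×2 + 37×9×32) mod 369 = 119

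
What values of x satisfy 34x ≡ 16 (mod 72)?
x ≡ 28 (mod 36)

gcd(34, 72) = 2, which divides 16, so solutions exist.
Divide through by 2: 17x ≡ 8 (mod 36).
Find 17^(-1) mod 36 by the extended Euclidean algorithm:
36 = 2 × 17 + 2  ⟹  2 = (1)·36 + (-2)·17
17 = 8 × 2 + 1  ⟹  1 = (-8)·36 + (17)·17
So (17)·17 ≡ 1 (mod 36), i.e. 17^(-1) ≡ 17 (mod 36).
x ≡ 17 × 8 = 136 ≡ 28 (mod 36).
Check: 34 × 28 = 952 ≡ 16 (mod 72).
x ≡ 28 (mod 36), giving 2 solutions mod 72.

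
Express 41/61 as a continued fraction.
[0; 1, 2, 20]

Euclidean algorithm steps:
41 = 0 × 61 + 41
61 = 1 × 41 + 20
41 = 2 × 20 + 1
20 = 20 × 1 + 0
Continued fraction: [0; 1, 2, 20]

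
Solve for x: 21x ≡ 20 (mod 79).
x ≡ 16 (mod 79)

gcd(21, 79) = 1, which divides 20, so solutions exist.
Find 21^(-1) mod 79 by the extended Euclidean algorithm:
79 = 3 × 21 + 16  ⟹  16 = (1)·79 + (-3)·21
21 = 1 × 16 + 5  ⟹  5 = (-1)·79 + (4)·21
16 = 3 × 5 + 1  ⟹  1 = (4)·79 + (-15)·21
So (-15)·21 ≡ 1 (mod 79), i.e. 21^(-1) ≡ -15 ≡ 64 (mod 79).
x ≡ 64 × 20 = 1280 ≡ 16 (mod 79).
Check: 21 × 16 = 336 ≡ 20 (mod 79).
Unique solution: x ≡ 16 (mod 79)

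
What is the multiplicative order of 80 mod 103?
34

103 is prime, so ord(80) divides φ(103) = 102.
Divisors of 102: 1, 2, 3, 6, 17, 34, 51, 102.
Repeated squaring: 80^1 ≡ 80, 80^2 ≡ 14, 80^4 ≡ 93, 80^8 ≡ 100, 80^16 ≡ 9, 80^32 ≡ 81, 80^64 ≡ 72 (mod 103).
Test 80^d mod 103 for each divisor d in increasing order:
80^1 ≡ 80
80^2 ≡ 14
80^3 = 80^2·80^1 ≡ 90
80^6 = 80^4·80^2 ≡ 66
80^17 = 80^16·80^1 ≡ 102
80^34 = 80^32·80^2 ≡ 1  ← first divisor giving 1
The order is 34.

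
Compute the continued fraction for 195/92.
[2; 8, 2, 1, 3]

Euclidean algorithm steps:
195 = 2 × 92 + 11
92 = 8 × 11 + 4
11 = 2 × 4 + 3
4 = 1 × 3 + 1
3 = 3 × 1 + 0
Continued fraction: [2; 8, 2, 1, 3]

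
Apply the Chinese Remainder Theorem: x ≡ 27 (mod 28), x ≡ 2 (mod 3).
83

Using Chinese Remainder Theorem:
M = 28 × 3 = 84
M1 = 3, M2 = 28
y1 = 3^(-1) mod 28 = 19
y2 = 28^(-1) mod 3 = 1
x = (27×3×19 + 2×28×1) mod 84 = 83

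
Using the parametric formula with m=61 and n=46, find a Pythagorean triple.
(1605, 5612, 5837)

Euclid's formula: a = m² - n², b = 2mn, c = m² + n²
m = 61, n = 46
a = 61² - 46² = 3721 - 2116 = 1605
b = 2 × 61 × 46 = 5612
c = 61² + 46² = 3721 + 2116 = 5837
Verification: 1605² + 5612² = 2576025 + 31494544 = 34070569 = 5837² ✓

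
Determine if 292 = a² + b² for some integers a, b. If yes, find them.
6² + 16² (a=6, b=16)

Factorization: 292 = 2^2 × 73
By Fermat: n is sum of two squares iff every prime p ≡ 3 (mod 4) appears to even power.
All primes ≡ 3 (mod 4) appear to even power.
Search a = 0, 1, 2, … for 292 - a² a perfect square: first hit at a = 6: 292 - 36 = 256 = 16².
292 = 6² + 16² = 36 + 256 ✓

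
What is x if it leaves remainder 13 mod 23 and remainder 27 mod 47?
450

Using Chinese Remainder Theorem:
M = 23 × 47 = 1081
M1 = 47, M2 = 23
y1 = 47^(-1) mod 23 = 1
y2 = 23^(-1) mod 47 = 45
x = (13×47×1 + 27×23×45) mod 1081 = 450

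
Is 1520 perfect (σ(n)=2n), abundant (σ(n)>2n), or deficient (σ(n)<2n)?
abundant

Proper divisors of 1520: sum = 1 + 2 + 4 + 5 + 8 + 10 + 16 + 19 + ... + 190 + 304 + 380 + 760 (19 divisors) = 2200
Since 2200 > 1520, 1520 is abundant.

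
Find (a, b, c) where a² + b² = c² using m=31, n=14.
(765, 868, 1157)

Euclid's formula: a = m² - n², b = 2mn, c = m² + n²
m = 31, n = 14
a = 31² - 14² = 961 - 196 = 765
b = 2 × 31 × 14 = 868
c = 31² + 14² = 961 + 196 = 1157
Verification: 765² + 868² = 585225 + 753424 = 1338649 = 1157² ✓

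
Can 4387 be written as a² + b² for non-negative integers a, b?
Not possible

Factorization: 4387 = 41 × 107
By Fermat: n is sum of two squares iff every prime p ≡ 3 (mod 4) appears to even power.
Prime(s) ≡ 3 (mod 4) with odd exponent: [(107, 1)]
Therefore 4387 cannot be expressed as a² + b².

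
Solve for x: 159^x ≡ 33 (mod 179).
149

Baby-step giant-step with step n = ⌈√179⌉ = 14.
Baby steps 159^j mod 179 (j:value) for j=0..13: 0:1, 1:159, 2:42, 3:55, 4:153, 5:162, 6:161, 7:2, 8:139, 9:84, 10:110, 11:127, 12:145, 13:143.
Giant-step multiplier: 159^(-14) ≡ 159^(178-14) = 159^164 ≡ 45 (mod 179).
Giant steps γ_i = 33·45^i mod 179: γ_0=33, γ_1=53, γ_2=58, γ_3=104, γ_4=26, γ_5=96, γ_6=24, γ_7=6, γ_8=91, γ_9=157, γ_10=84 (in table at j=9).
x = i·n + j = 10·14 + 9 = 149.
Check: 159^149 ≡ 33 (mod 179).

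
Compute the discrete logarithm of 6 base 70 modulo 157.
31

Baby-step giant-step with step n = ⌈√157⌉ = 13.
Baby steps 70^j mod 157 (j:value) for j=0..12: 0:1, 1:70, 2:33, 3:112, 4:147, 5:85, 6:141, 7:136, 8:100, 9:92, 10:3, 11:53, 12:99.
Giant-step multiplier: 70^(-13) ≡ 70^(156-13) = 70^143 ≡ 50 (mod 157).
Giant steps γ_i = 6·50^i mod 157: γ_0=6, γ_1=143, γ_2=85 (in table at j=5).
x = i·n + j = 2·13 + 5 = 31.
Check: 70^31 ≡ 6 (mod 157).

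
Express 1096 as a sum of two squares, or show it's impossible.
14² + 30² (a=14, b=30)

Factorization: 1096 = 2^3 × 137
By Fermat: n is sum of two squares iff every prime p ≡ 3 (mod 4) appears to even power.
All primes ≡ 3 (mod 4) appear to even power.
Search a = 0, 1, 2, … for 1096 - a² a perfect square: first hit at a = 14: 1096 - 196 = 900 = 30².
1096 = 14² + 30² = 196 + 900 ✓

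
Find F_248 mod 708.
633

Matrix identity: Q^n = [[F_(n+1), F_n], [F_n, F_(n-1)]] with Q = [[1,1],[1,0]].
n = 248 = 11111000₂. Square-and-multiply, entries mod 708:
Q^1 = [[1,1],[1,0]]
Q^3 = (Q^1)²·Q = [[3,2],[2,1]]
Q^7 = (Q^3)²·Q = [[21,13],[13,8]]
Q^15 = (Q^7)²·Q = [[279,610],[610,377]]
Q^31 = (Q^15)²·Q = [[501,361],[361,140]]
Q^62 = (Q^31)² = [[418,593],[593,533]]
Q^124 = (Q^62)² = [[329,375],[375,662]]
Q^248 = (Q^124)² = [[358,633],[633,433]]
F_248 mod 708 = Q^248[0][1] = 633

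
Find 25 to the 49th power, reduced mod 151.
47

Repeated squaring. Binary of 49 = 110001.
25^1 ≡ 25 (mod 151); 25^2 ≡ 21 (mod 151); 25^4 ≡ 139 (mod 151); 25^8 ≡ 144 (mod 151); 25^16 ≡ 49 (mod 151); 25^32 ≡ 136 (mod 151)
25^49 = 25^1 × 25^16 × 25^32 ≡ 47 (mod 151)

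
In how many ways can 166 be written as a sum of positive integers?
189334822579

p(n) counts ways to write n as a sum of positive integers (order ignored).
Euler's pentagonal recurrence: p(k) = p(k-1) + p(k-2) - p(k-5) - p(k-7) + p(k-12) + p(k-15) - ... (offsets j(3j∓1)/2, signs ++--, p(0)=1, p(<0)=0).
DP table for k = 0..165: p(0)=1, p(1)=1, p(2)=2, p(3)=3, p(4)=5, p(5)=7, p(6)=11, p(7)=15, p(8)=22, p(9)=30, p(10)=42, p(11)=56, p(12)=77, p(13)=101, p(14)=135, p(15)=176, p(16)=231, p(17)=297, p(18)=385, p(19)=490, p(20)=627, p(21)=792, p(22)=1002, p(23)=1255, p(24)=1575, p(25)=1958, p(26)=2436, p(27)=3010, p(28)=3718, p(29)=4565, p(30)=5604, p(31)=6842, p(32)=8349, p(33)=10143, p(34)=12310, p(35)=14883, p(36)=17977, p(37)=21637, p(38)=26015, p(39)=31185, p(40)=37338, p(41)=44583, p(42)=53174, p(43)=63261, p(44)=75175, p(45)=89134, p(46)=105558, p(47)=124754, p(48)=147273, p(49)=173525, p(50)=204226, p(51)=239943, p(52)=281589, p(53)=329931, p(54)=386155, p(55)=451276, p(56)=526823, p(57)=614154, p(58)=715220, p(59)=831820, p(60)=966467, p(61)=1121505, p(62)=1300156, p(63)=1505499, p(64)=1741630, p(65)=2012558, p(66)=2323520, p(67)=2679689, p(68)=3087735, p(69)=3554345, p(70)=4087968, p(71)=4697205, p(72)=5392783, p(73)=6185689, p(74)=7089500, p(75)=8118264, p(76)=9289091, p(77)=10619863, p(78)=12132164, p(79)=13848650, p(80)=15796476, p(81)=18004327, p(82)=20506255, p(83)=23338469, p(84)=26543660, p(85)=30167357, p(86)=34262962, p(87)=38887673, p(88)=44108109, p(89)=49995925, p(90)=56634173, p(91)=64112359, p(92)=72533807, p(93)=82010177, p(94)=92669720, p(95)=104651419, p(96)=118114304, p(97)=133230930, p(98)=150198136, p(99)=169229875, p(100)=190569292, p(101)=214481126, p(102)=241265379, p(103)=271248950, p(104)=304801365, p(105)=342325709, p(106)=384276336, p(107)=431149389, p(108)=483502844, p(109)=541946240, p(110)=607163746, p(111)=679903203, p(112)=761002156, p(113)=851376628, p(114)=952050665, p(115)=1064144451, p(116)=1188908248, p(117)=1327710076, p(118)=1482074143, p(119)=1653668665, p(120)=1844349560, p(121)=2056148051, p(122)=2291320912, p(123)=2552338241, p(124)=2841940500, p(125)=3163127352, p(126)=3519222692, p(127)=3913864295, p(128)=4351078600, p(129)=4835271870, p(130)=5371315400, p(131)=5964539504, p(132)=6620830889, p(133)=7346629512, p(134)=8149040695, p(135)=9035836076, p(136)=10015581680, p(137)=11097645016, p(138)=12292341831, p(139)=13610949895, p(140)=15065878135, p(141)=16670689208, p(142)=18440293320, p(143)=20390982757, p(144)=22540654445, p(145)=24908858009, p(146)=27517052599, p(147)=30388671978, p(148)=33549419497, p(149)=37027355200, p(150)=40853235313, p(151)=45060624582, p(152)=49686288421, p(153)=54770336324, p(154)=60356673280, p(155)=66493182097, p(156)=73232243759, p(157)=80630964769, p(158)=88751778802, p(159)=97662728555, p(160)=107438159466, p(161)=118159068427, p(162)=129913904637, p(163)=142798995930, p(164)=156919475295, p(165)=172389800255.
Final step: p(166) = p(165) + p(164) - p(161) - p(159) + p(154) + p(151) - p(144) - p(140) + p(131) + p(126) - p(115) - p(109) + p(96) + p(89) - p(74) - p(66) + p(49) + p(40) - p(21) - p(11)
= 172389800255 + 156919475295 - 118159068427 - 97662728555 + 60356673280 + 45060624582 - 22540654445 - 15065878135 + 5964539504 + 3519222692 - 1064144451 - 541946240 + 118114304 + 49995925 - 7089500 - 2323520 + 173525 + 37338 - 792 - 56
= 189334822579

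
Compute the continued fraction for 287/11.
[26; 11]

Euclidean algorithm steps:
287 = 26 × 11 + 1
11 = 11 × 1 + 0
Continued fraction: [26; 11]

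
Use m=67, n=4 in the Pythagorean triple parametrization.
(4473, 536, 4505)

Euclid's formula: a = m² - n², b = 2mn, c = m² + n²
m = 67, n = 4
a = 67² - 4² = 4489 - 16 = 4473
b = 2 × 67 × 4 = 536
c = 67² + 4² = 4489 + 16 = 4505
Verification: 4473² + 536² = 20007729 + 287296 = 20295025 = 4505² ✓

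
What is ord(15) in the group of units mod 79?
26

79 is prime, so ord(15) divides φ(79) = 78.
Divisors of 78: 1, 2, 3, 6, 13, 26, 39, 78.
Repeated squaring: 15^1 ≡ 15, 15^2 ≡ 67, 15^4 ≡ 65, 15^8 ≡ 38, 15^16 ≡ 22, 15^32 ≡ 10, 15^64 ≡ 21 (mod 79).
Test 15^d mod 79 for each divisor d in increasing order:
15^1 ≡ 15
15^2 ≡ 67
15^3 = 15^2·15^1 ≡ 57
15^6 = 15^4·15^2 ≡ 10
15^13 = 15^8·15^4·15^1 ≡ 78
15^26 = 15^16·15^8·15^2 ≡ 1  ← first divisor giving 1
The order is 26.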